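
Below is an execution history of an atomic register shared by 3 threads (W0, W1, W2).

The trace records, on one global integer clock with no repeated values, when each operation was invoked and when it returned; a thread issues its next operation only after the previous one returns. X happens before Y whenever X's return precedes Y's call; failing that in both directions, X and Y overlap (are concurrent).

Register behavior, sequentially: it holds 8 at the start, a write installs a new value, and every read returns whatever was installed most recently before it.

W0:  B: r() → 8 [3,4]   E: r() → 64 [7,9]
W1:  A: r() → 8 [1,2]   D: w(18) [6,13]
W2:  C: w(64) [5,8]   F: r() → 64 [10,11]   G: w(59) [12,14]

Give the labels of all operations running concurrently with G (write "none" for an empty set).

G spans [12,14]; an op avoiding the whole window 12..14 is ordered, any other is concurrent
A [1,2]: before
B [3,4]: before
C [5,8]: before
D [6,13]: concurrent
E [7,9]: before
F [10,11]: before

D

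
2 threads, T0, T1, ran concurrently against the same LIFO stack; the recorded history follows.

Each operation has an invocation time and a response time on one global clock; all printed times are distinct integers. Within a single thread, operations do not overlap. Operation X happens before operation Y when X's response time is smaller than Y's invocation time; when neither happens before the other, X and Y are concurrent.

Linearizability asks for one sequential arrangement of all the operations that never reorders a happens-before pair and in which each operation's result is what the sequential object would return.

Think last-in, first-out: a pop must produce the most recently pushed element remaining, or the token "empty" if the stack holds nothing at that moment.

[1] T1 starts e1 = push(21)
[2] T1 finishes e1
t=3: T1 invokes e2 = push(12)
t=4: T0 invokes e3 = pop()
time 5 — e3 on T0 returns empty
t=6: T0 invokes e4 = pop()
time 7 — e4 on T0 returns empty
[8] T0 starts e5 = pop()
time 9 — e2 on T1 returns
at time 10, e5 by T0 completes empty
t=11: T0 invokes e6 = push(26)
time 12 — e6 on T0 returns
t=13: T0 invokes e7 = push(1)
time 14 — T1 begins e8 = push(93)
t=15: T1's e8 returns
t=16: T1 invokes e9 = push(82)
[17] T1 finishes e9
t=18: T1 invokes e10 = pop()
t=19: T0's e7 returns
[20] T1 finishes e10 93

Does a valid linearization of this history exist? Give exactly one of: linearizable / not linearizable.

prefix check: 1..4 passes, 1..5 fails once e3's time-5 response joins
exactly one order of the 2 completed ops respects real time; the LIFO stack replay fails
include/drop combinations of the 1 pending operation (e2) were all tried; none helps
sample order e1, e3 (pending dropped) stalls at step 2 — e3 pop() → empty has no legal effect

not linearizable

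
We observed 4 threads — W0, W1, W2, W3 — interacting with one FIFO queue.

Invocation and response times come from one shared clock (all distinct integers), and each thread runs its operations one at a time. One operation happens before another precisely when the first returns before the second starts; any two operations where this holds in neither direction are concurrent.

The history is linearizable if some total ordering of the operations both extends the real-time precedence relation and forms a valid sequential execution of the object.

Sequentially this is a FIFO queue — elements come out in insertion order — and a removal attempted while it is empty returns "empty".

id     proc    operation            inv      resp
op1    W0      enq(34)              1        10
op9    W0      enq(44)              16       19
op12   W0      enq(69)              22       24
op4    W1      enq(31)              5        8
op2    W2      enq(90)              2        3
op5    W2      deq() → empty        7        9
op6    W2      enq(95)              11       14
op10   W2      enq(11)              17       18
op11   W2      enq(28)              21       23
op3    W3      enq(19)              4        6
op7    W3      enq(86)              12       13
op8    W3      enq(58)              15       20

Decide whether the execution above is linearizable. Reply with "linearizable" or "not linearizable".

not linearizable

already the first 9 events (up to op5's response at time 9) admit no linearization; the first 8 still do
every one of the 3 real-time-consistent orders over 4 completed FIFO queue ops fails the sequential spec
including or dropping the 1 pending operation (op1) in any combination fails
one such order, op2, op3, op4, op5 (pending dropped), breaks at step 4 where op5 deq() → empty is illegal
one such order, op2, op3, op5, op4 (pending dropped), breaks at step 3 where op5 deq() → empty is illegal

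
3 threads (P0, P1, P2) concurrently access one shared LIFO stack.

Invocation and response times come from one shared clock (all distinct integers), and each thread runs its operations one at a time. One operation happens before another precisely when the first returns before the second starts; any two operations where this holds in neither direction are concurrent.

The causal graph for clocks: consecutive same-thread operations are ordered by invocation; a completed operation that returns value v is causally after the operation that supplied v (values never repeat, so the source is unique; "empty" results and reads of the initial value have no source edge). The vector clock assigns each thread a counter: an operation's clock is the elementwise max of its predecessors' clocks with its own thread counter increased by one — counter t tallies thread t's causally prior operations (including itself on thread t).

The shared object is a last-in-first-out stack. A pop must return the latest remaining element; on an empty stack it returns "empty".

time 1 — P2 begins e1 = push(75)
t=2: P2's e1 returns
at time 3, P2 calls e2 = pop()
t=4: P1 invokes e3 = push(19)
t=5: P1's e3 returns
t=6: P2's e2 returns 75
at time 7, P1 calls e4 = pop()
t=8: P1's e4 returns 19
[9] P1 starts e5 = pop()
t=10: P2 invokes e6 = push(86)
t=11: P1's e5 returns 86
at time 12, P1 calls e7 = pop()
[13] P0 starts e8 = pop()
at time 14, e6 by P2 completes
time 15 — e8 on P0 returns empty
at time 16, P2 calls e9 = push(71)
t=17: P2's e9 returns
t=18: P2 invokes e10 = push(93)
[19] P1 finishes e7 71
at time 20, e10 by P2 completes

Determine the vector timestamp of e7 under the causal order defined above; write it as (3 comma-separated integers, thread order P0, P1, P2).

(0, 4, 4)

no predecessors for e1 (invoked 1): P2 increments from zero → (0, 0, 1)
no predecessors for e3 (invoked 4): P1 increments from zero → (0, 1, 0)
no predecessors for e8 (invoked 13): P0 increments from zero → (1, 0, 0)
VC(e2, invoked at 3): max of VC(e1)=(0, 0, 1), then +1 on thread P2 → (0, 0, 2)
VC(e4, invoked at 7): max of VC(e3)=(0, 1, 0), then +1 on thread P1 → (0, 2, 0)
VC(e6, invoked at 10): max of VC(e2)=(0, 0, 2), then +1 on thread P2 → (0, 0, 3)
VC(e9, invoked at 16): max of VC(e6)=(0, 0, 3), then +1 on thread P2 → (0, 0, 4)
VC(e10, invoked at 18): max of VC(e9)=(0, 0, 4), then +1 on thread P2 → (0, 0, 5)
VC(e5, invoked at 9): max of VC(e4)=(0, 2, 0), VC(e6)=(0, 0, 3), then +1 on thread P1 → (0, 3, 3)
VC(e7, invoked at 12): max of VC(e5)=(0, 3, 3), VC(e9)=(0, 0, 4), then +1 on thread P1 → (0, 4, 4)
target: VC(e7) = (0, 4, 4)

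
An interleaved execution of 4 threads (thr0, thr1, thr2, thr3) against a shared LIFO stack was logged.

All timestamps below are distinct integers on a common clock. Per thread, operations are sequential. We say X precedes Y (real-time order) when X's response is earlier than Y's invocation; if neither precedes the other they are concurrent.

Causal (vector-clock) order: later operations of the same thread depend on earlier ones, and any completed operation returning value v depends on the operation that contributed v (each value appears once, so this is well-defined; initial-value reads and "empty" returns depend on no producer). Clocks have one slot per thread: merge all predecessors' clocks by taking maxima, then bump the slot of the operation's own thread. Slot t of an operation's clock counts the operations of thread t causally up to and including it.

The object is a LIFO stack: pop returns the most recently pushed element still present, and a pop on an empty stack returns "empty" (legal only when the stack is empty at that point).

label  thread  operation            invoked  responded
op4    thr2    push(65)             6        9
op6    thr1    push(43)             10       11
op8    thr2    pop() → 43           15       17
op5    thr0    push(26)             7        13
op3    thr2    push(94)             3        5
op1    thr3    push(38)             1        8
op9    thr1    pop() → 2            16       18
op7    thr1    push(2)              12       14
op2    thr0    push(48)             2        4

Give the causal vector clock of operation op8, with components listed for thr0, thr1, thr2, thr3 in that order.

no predecessors for op1 (invoked 1): thr3 increments from zero → (0, 0, 0, 1)
no predecessors for op3 (invoked 3): thr2 increments from zero → (0, 0, 1, 0)
no predecessors for op6 (invoked 10): thr1 increments from zero → (0, 1, 0, 0)
no predecessors for op2 (invoked 2): thr0 increments from zero → (1, 0, 0, 0)
from VC(op3)=(0, 0, 1, 0), op4 (invoked 6) maxes components and bumps thr2 → (0, 0, 2, 0)
from VC(op6)=(0, 1, 0, 0), op7 (invoked 12) maxes components and bumps thr1 → (0, 2, 0, 0)
from VC(op2)=(1, 0, 0, 0), op5 (invoked 7) maxes components and bumps thr0 → (2, 0, 0, 0)
from VC(op7)=(0, 2, 0, 0), op9 (invoked 16) maxes components and bumps thr1 → (0, 3, 0, 0)
from VC(op4)=(0, 0, 2, 0), VC(op6)=(0, 1, 0, 0), op8 (invoked 15) maxes components and bumps thr2 → (0, 1, 3, 0)
target: VC(op8) = (0, 1, 3, 0)

(0, 1, 3, 0)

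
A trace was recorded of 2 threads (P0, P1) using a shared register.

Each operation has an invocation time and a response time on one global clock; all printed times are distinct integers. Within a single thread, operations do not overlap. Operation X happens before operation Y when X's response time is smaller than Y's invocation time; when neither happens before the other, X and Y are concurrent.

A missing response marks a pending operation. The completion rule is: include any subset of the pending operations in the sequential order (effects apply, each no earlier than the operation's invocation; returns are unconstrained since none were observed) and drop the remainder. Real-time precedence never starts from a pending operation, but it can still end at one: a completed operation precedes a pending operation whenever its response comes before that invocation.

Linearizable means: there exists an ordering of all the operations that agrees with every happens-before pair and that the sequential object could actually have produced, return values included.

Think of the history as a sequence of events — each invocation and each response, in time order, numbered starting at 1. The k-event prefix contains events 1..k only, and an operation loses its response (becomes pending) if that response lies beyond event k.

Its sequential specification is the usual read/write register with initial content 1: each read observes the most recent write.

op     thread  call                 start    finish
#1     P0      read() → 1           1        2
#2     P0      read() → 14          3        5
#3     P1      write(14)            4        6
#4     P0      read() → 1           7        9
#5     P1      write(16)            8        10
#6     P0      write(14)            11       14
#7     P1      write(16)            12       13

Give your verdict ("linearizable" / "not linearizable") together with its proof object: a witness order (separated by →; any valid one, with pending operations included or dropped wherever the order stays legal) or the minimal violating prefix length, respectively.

cut after 8 events: linearizable; cut after 9 events (#4 responds, time 9): not linearizable
real-time-consistent orders of the 4 completed operations: 2 — all fail the register replay
no completion choice of the 1 pending operation (#5) rescues it — every subset was tried
e.g. #1, #2, #3, #4 (pending dropped): illegal at step 2, since #2 read() → 14 cannot apply there
e.g. #1, #3, #2, #4 (pending dropped): illegal at step 4, since #4 read() → 1 cannot apply there

not linearizable — minimal violating prefix: 9 events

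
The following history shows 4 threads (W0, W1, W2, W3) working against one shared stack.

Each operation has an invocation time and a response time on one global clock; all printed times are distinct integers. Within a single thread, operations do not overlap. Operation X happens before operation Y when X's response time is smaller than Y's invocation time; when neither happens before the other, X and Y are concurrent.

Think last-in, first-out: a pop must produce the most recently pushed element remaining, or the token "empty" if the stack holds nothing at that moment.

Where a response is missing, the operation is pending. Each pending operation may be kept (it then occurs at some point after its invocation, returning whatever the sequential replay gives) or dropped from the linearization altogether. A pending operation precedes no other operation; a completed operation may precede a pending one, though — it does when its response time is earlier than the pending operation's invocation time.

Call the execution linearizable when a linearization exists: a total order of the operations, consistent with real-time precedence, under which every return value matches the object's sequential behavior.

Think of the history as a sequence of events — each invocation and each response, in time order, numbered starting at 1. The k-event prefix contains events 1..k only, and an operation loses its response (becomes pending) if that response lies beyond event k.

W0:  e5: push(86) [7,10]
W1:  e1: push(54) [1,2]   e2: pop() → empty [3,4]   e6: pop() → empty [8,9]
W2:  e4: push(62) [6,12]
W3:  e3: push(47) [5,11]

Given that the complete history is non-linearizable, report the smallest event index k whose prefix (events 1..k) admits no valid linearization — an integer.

4

one valid order for events 1..3 is e1:
after step 1 (e1 push(54)): stack <54>
event 4 — e2's response, time 4 — after it, nothing linearizes
one such order, e1, e2, breaks at step 2 where e2 pop() → empty is illegal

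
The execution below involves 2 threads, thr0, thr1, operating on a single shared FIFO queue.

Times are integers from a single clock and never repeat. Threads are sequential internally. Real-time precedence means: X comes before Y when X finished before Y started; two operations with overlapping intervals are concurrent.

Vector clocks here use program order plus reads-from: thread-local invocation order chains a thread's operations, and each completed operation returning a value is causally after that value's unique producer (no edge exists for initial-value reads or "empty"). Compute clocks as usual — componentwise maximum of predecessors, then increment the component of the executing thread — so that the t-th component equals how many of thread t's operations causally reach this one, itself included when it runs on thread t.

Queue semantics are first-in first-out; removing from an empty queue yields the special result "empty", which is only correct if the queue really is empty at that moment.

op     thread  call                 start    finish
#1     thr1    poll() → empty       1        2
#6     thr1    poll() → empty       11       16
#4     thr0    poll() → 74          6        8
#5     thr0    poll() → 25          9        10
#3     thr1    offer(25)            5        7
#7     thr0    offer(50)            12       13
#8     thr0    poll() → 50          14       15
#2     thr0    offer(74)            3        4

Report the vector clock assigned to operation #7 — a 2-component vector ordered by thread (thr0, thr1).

root op #1, invoked 1: fresh clock plus thr1's own tick → (0, 1)
root op #2, invoked 3: fresh clock plus thr0's own tick → (1, 0)
merge at #3 (invoked 5): VC(#1)=(0, 1), own-thread bump on thr1 → (0, 2)
merge at #4 (invoked 6): VC(#2)=(1, 0), own-thread bump on thr0 → (2, 0)
merge at #6 (invoked 11): VC(#3)=(0, 2), own-thread bump on thr1 → (0, 3)
merge at #5 (invoked 9): VC(#3)=(0, 2), VC(#4)=(2, 0), own-thread bump on thr0 → (3, 2)
merge at #7 (invoked 12): VC(#5)=(3, 2), own-thread bump on thr0 → (4, 2)
merge at #8 (invoked 14): VC(#7)=(4, 2), own-thread bump on thr0 → (5, 2)
target: VC(#7) = (4, 2)

(4, 2)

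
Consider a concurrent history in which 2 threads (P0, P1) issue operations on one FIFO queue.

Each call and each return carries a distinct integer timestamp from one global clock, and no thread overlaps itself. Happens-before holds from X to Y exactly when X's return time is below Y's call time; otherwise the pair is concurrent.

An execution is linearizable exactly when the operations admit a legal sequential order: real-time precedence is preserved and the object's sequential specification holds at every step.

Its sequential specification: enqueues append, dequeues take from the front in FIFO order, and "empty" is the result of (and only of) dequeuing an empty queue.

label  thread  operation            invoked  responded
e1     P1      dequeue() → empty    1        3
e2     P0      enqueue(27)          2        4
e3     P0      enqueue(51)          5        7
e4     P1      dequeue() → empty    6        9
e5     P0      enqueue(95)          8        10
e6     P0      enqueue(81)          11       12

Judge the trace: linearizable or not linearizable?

cut after 8 events: linearizable; cut after 9 events (e4 responds, time 9): not linearizable
all 4 real-time-respecting orders fail — 4 completed FIFO queue operations, no legal replay
including or dropping the 1 pending operation (e5) in any combination fails
for example e1, e2, e3, e4 (pending dropped) fails at step 4: e4 dequeue() → empty is not legal there
for example e1, e2, e4, e3 (pending dropped) fails at step 3: e4 dequeue() → empty is not legal there

not linearizable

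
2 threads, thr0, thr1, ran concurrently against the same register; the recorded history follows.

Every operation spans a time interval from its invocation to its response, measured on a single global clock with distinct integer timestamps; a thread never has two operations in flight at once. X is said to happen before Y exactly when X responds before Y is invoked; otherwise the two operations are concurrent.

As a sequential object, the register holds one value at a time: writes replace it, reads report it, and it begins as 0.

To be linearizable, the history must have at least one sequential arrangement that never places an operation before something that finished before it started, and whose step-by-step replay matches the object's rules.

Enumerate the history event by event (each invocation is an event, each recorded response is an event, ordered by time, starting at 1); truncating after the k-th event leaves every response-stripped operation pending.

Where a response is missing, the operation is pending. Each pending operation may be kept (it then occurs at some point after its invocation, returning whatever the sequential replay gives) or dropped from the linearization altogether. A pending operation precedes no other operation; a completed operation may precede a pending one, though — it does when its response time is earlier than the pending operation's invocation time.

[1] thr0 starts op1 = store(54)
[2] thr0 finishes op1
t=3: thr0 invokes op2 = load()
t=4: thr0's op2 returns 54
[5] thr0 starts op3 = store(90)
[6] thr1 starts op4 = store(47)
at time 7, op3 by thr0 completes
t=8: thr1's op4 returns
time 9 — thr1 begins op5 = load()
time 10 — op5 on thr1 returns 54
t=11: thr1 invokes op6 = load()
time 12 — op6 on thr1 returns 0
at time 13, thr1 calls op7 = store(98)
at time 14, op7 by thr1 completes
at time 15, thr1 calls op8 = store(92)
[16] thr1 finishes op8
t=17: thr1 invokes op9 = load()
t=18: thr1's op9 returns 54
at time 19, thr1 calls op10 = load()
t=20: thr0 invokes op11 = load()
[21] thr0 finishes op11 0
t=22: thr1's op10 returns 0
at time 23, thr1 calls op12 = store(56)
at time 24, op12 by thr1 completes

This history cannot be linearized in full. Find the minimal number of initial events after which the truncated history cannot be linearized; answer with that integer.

10

events 1..9 are linearizable; a witness order is op1, op2, op3, op4:
step 1: op1 store(54) — value 54
step 2: op2 load() → 54 — value 54
step 3: op3 store(90) — value 90
step 4: op4 store(47) — value 47
once event 10 joins (op5's response, time 10), exhaustive search finds no witness
sample order op1, op2, op3, op4, op5 stalls at step 5 — op5 load() → 54 has no legal effect
sample order op1, op2, op4, op3, op5 stalls at step 5 — op5 load() → 54 has no legal effect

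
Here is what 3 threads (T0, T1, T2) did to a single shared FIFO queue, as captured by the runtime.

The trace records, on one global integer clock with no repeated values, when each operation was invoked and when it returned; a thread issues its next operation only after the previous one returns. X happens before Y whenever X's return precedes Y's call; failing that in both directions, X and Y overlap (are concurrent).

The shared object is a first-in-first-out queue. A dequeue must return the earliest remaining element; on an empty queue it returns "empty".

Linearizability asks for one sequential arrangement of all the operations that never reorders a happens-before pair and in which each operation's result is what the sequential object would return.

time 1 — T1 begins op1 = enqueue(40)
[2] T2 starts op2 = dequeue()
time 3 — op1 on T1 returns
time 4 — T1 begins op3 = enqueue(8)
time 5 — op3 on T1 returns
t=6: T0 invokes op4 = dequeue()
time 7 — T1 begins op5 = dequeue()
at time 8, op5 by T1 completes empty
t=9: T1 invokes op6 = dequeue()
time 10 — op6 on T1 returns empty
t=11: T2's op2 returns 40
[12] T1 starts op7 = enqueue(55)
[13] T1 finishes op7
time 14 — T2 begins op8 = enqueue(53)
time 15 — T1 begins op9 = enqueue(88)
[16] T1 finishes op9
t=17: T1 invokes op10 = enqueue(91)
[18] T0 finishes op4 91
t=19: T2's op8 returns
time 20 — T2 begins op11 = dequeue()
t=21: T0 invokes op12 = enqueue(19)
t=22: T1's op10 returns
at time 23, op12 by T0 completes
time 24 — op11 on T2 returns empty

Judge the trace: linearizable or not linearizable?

events 1..17 are fine; event 18 — the response of op4 at time 18 — makes the prefix non-linearizable
every one of the 28 real-time-consistent orders over 8 completed FIFO queue ops fails the sequential spec
completion choices over the 2 pending operations (op8, op10) were checked; none helps
one such order, op1, op2, op3, op4, op5, op6, op7, op9 (pending dropped), breaks at step 4 where op4 dequeue() → 91 is illegal
one such order, op1, op2, op3, op5, op4, op6, op7, op9 (pending dropped), breaks at step 4 where op5 dequeue() → empty is illegal

not linearizable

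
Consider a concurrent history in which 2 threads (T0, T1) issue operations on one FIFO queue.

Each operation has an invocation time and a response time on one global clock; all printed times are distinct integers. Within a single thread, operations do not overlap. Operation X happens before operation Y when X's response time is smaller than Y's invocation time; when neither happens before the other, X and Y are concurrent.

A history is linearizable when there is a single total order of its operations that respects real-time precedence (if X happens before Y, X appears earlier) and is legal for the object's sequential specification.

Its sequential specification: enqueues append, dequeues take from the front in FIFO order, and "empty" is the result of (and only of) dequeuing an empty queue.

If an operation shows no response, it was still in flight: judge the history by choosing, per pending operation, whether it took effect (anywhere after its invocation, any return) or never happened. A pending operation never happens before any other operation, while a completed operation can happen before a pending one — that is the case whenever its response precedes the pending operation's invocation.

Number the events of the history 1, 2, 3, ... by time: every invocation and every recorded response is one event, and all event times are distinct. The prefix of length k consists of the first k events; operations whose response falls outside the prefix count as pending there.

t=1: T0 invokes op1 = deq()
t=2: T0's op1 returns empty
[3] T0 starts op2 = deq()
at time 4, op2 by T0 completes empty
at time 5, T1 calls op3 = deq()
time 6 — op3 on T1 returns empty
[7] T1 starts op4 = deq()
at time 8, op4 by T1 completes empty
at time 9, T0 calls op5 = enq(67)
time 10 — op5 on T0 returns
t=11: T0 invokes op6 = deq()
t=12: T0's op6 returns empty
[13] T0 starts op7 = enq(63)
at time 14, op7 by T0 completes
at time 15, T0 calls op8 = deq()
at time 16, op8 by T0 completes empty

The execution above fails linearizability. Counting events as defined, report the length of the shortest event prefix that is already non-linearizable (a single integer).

one valid order for events 1..11 is op1, op2, op3, op4, op5:
after step 1 (op1 deq() → empty): queue <>
after step 2 (op2 deq() → empty): queue <>
after step 3 (op3 deq() → empty): queue <>
after step 4 (op4 deq() → empty): queue <>
after step 5 (op5 enq(67)): queue <67>
with event 12 included (op6 responding at time 12), all real-time-consistent orders fail
for example op1, op2, op3, op4, op5, op6 fails at step 6: op6 deq() → empty is not legal there

12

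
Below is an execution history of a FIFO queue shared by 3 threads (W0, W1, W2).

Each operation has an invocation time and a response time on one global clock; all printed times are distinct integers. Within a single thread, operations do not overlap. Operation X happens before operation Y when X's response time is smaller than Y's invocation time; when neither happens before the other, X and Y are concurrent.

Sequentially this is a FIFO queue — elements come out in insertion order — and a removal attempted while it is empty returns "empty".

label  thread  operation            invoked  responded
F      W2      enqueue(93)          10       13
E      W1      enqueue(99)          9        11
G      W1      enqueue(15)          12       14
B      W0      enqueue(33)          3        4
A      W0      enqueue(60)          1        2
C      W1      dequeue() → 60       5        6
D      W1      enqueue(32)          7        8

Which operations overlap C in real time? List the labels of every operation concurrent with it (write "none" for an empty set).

concurrent with C ([5,6]): every op whose interval crosses 5..6
A [1,2]: before
B [3,4]: before
D [7,8]: after
E [9,11]: after
F [10,13]: after
G [12,14]: after

none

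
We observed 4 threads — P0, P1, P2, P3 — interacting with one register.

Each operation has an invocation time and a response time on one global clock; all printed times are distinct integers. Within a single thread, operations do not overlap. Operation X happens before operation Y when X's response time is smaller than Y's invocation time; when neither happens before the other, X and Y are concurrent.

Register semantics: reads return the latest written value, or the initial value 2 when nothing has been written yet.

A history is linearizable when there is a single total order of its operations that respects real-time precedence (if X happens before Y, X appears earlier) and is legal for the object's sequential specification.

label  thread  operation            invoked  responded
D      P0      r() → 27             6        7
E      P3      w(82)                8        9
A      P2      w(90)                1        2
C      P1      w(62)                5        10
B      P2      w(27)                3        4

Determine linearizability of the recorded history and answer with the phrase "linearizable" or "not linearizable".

a witness: A, B, D, C, E
after step 1 (A w(90)): value 90
after step 2 (B w(27)): value 27
after step 3 (D r() → 27): value 27
after step 4 (C w(62)): value 62
after step 5 (E w(82)): value 82

linearizable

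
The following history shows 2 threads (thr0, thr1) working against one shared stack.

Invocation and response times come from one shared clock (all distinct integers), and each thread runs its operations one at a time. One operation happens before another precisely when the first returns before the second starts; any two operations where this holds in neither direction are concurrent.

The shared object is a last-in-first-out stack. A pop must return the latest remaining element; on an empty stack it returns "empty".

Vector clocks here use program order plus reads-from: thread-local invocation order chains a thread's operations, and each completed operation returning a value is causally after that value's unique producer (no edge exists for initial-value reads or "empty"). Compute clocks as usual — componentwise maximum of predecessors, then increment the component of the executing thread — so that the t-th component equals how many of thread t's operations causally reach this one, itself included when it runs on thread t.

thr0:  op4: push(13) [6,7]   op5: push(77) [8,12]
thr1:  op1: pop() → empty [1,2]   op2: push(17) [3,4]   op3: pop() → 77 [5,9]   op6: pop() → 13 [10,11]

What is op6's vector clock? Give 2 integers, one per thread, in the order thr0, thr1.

(2, 4)

VC(op1, invoked at 1): no causal predecessors; +1 on thr1 → (0, 1)
VC(op4, invoked at 6): no causal predecessors; +1 on thr0 → (1, 0)
op2 (invocation 3): componentwise max over VC(op1)=(0, 1), +1 at thr1, giving (0, 2)
op5 (invocation 8): componentwise max over VC(op4)=(1, 0), +1 at thr0, giving (2, 0)
op3 (invocation 5): componentwise max over VC(op2)=(0, 2), VC(op5)=(2, 0), +1 at thr1, giving (2, 3)
op6 (invocation 10): componentwise max over VC(op3)=(2, 3), VC(op4)=(1, 0), +1 at thr1, giving (2, 4)
target: VC(op6) = (2, 4)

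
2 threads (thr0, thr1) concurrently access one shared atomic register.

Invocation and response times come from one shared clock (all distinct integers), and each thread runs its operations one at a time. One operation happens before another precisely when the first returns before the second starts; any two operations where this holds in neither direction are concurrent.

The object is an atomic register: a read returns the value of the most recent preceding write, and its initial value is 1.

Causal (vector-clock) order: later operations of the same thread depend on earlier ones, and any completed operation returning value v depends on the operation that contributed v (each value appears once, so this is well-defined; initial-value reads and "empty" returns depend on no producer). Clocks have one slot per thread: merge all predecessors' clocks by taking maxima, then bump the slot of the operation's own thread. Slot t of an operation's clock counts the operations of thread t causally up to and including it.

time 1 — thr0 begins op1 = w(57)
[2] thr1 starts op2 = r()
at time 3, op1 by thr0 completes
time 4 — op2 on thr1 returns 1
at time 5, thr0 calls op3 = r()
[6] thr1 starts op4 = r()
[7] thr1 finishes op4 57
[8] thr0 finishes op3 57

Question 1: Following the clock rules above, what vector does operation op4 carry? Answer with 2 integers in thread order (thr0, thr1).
(1, 2)

root op op2, invoked 2: fresh clock plus thr1's own tick → (0, 1)
root op op1, invoked 1: fresh clock plus thr0's own tick → (1, 0)
invoked at 5, op3 merges VC(op1)=(1, 0) and bumps thr0's slot → (2, 0)
invoked at 6, op4 merges VC(op1)=(1, 0), VC(op2)=(0, 1) and bumps thr1's slot → (1, 2)
target: VC(op4) = (1, 2)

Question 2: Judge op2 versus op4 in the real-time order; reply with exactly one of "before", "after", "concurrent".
before

op2 spans [2,4], op4 spans [6,7]
resp(op2)=4 < inv(op4)=6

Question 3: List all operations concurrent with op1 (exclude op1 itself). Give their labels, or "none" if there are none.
op2

overlap test against op1 [1,3]: concurrent iff the interval meets 1..3
op2 [2,4]: concurrent
op3 [5,8]: after
op4 [6,7]: after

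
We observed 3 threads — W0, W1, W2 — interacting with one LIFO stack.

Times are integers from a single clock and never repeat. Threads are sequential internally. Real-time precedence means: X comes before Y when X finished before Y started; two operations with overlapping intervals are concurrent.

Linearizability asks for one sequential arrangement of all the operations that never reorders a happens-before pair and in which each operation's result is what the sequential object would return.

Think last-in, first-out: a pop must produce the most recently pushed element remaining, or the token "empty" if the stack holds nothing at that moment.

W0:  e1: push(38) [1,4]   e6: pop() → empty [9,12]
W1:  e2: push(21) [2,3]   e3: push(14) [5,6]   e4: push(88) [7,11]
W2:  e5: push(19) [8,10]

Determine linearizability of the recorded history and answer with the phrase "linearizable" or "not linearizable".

already the first 12 events (up to e6's response at time 12) admit no linearization; the first 11 still do
12 orders of the 6 completed LIFO stack ops respect real time; none is legal
sample order e1, e2, e3, e4, e5, e6 stalls at step 6 — e6 pop() → empty has no legal effect
sample order e1, e2, e3, e4, e6, e5 stalls at step 5 — e6 pop() → empty has no legal effect

not linearizable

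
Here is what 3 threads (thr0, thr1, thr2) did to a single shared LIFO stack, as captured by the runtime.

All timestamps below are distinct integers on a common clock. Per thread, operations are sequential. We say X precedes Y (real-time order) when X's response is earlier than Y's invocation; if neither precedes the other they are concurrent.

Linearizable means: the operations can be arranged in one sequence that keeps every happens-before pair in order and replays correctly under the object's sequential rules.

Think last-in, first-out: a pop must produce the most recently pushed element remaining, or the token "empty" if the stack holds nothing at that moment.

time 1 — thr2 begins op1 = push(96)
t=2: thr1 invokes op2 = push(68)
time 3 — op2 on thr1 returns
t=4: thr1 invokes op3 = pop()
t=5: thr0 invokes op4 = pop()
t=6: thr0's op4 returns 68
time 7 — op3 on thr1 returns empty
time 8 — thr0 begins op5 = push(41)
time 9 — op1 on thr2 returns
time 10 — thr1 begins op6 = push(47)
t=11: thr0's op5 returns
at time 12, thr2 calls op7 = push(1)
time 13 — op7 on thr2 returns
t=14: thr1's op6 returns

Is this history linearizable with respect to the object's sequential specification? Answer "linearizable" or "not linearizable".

linearizable

a witness: op2, op4, op3, op1, op5, op6, op7
step 1: op2 push(68) — stack <68>
step 2: op4 pop() → 68 — stack <>
step 3: op3 pop() → empty — stack <>
step 4: op1 push(96) — stack <96>
step 5: op5 push(41) — stack <96,41>
step 6: op6 push(47) — stack <96,41,47>
step 7: op7 push(1) — stack <96,41,47,1>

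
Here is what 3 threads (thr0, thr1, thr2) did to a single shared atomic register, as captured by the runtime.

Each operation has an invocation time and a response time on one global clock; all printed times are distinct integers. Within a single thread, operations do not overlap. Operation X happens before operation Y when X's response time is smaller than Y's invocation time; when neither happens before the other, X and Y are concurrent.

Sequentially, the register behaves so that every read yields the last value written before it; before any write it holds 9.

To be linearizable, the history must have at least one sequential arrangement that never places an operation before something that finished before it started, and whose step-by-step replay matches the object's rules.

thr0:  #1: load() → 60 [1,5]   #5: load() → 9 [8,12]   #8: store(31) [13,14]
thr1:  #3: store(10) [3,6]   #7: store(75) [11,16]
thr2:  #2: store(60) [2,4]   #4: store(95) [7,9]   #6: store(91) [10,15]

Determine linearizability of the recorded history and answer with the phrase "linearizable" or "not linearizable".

prefix check: 1..11 passes, 1..12 fails once #5's time-12 response joins
all 12 real-time-respecting orders fail — 5 completed atomic register operations, no legal replay
completion choices over the 2 pending operations (#6, #7) were checked; none helps
sample order #1, #2, #3, #4, #5 (pending dropped) stalls at step 1 — #1 load() → 60 has no legal effect
sample order #1, #2, #3, #5, #4 (pending dropped) stalls at step 1 — #1 load() → 60 has no legal effect

not linearizable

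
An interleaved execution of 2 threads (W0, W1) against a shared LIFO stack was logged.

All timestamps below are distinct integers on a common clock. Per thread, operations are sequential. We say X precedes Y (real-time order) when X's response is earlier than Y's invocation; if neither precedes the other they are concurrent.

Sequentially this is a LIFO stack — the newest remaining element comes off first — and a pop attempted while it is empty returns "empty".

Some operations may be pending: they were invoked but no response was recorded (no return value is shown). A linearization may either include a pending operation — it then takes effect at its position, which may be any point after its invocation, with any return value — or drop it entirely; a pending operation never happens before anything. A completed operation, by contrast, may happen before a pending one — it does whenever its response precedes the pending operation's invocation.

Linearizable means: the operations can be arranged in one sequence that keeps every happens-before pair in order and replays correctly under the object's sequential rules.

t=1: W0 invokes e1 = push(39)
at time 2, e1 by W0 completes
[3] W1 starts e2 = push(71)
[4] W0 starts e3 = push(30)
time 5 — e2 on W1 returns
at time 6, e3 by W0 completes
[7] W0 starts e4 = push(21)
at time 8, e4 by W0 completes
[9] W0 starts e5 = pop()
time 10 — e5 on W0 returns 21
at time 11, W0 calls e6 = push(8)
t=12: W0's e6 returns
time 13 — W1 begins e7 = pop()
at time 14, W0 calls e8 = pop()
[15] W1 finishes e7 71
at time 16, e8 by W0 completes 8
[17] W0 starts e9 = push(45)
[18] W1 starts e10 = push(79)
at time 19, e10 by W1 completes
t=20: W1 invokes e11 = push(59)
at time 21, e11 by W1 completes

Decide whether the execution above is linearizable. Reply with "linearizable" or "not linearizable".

witness order: e1, e3, e2, e4, e5, e6, e8, e7, e9, e10, e11
1. e1 push(39), leaving stack <39>
2. e3 push(30), leaving stack <39,30>
3. e2 push(71), leaving stack <39,30,71>
4. e4 push(21), leaving stack <39,30,71,21>
5. e5 pop() → 21, leaving stack <39,30,71>
6. e6 push(8), leaving stack <39,30,71,8>
7. e8 pop() → 8, leaving stack <39,30,71>
8. e7 pop() → 71, leaving stack <39,30>
9. e9 push(45) (pending, included), leaving stack <39,30,45>
10. e10 push(79), leaving stack <39,30,45,79>
11. e11 push(59), leaving stack <39,30,45,79,59>

linearizable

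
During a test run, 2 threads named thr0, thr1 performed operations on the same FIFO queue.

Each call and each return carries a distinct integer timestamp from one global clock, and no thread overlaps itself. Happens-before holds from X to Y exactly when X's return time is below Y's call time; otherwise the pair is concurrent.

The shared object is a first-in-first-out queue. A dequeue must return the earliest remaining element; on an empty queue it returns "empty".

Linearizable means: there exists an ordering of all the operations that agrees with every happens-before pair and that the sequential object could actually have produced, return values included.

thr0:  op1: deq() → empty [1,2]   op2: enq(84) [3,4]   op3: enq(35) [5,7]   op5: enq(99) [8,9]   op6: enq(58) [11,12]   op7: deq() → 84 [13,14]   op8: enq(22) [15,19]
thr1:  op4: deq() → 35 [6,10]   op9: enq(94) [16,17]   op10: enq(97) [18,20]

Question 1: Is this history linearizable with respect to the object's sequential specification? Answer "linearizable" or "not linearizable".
not linearizable

through event 9 a valid linearization exists; event 10 (op4 responding at time 10) ends that
no legal order exists: 3 real-time-consistent candidates over 5 completed FIFO queue operations, all rejected
sample order op1, op2, op3, op4, op5 stalls at step 4 — op4 deq() → 35 has no legal effect
sample order op1, op2, op3, op5, op4 stalls at step 5 — op4 deq() → 35 has no legal effect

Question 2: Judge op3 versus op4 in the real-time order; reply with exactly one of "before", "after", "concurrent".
concurrent

op3 spans [5,7], op4 spans [6,10]
the intervals overlap in both directions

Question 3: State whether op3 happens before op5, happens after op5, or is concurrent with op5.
before

op3 spans [5,7], op5 spans [8,9]
resp(op3)=7 < inv(op5)=8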